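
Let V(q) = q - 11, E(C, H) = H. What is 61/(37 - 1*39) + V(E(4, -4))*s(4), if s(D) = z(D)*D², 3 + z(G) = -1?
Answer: 1859/2 ≈ 929.50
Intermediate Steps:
z(G) = -4 (z(G) = -3 - 1 = -4)
V(q) = -11 + q
s(D) = -4*D²
61/(37 - 1*39) + V(E(4, -4))*s(4) = 61/(37 - 1*39) + (-11 - 4)*(-4*4²) = 61/(37 - 39) - (-60)*16 = 61/(-2) - 15*(-64) = 61*(-½) + 960 = -61/2 + 960 = 1859/2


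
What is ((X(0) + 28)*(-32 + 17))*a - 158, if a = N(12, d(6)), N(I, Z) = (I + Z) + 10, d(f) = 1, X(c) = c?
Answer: -9818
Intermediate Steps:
N(I, Z) = 10 + I + Z
a = 23 (a = 10 + 12 + 1 = 23)
((X(0) + 28)*(-32 + 17))*a - 158 = ((0 + 28)*(-32 + 17))*23 - 158 = (28*(-15))*23 - 158 = -420*23 - 158 = -9660 - 158 = -9818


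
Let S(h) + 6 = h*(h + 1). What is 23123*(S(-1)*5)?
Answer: -693690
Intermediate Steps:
S(h) = -6 + h*(1 + h) (S(h) = -6 + h*(h + 1) = -6 + h*(1 + h))
23123*(S(-1)*5) = 23123*((-6 - 1 + (-1)²)*5) = 23123*((-6 - 1 + 1)*5) = 23123*(-6*5) = 23123*(-30) = -693690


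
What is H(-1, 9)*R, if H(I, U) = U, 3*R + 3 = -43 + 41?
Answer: -15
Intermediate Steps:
R = -5/3 (R = -1 + (-43 + 41)/3 = -1 + (1/3)*(-2) = -1 - 2/3 = -5/3 ≈ -1.6667)
H(-1, 9)*R = 9*(-5/3) = -15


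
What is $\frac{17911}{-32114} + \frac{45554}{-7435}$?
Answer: $- \frac{1596089441}{238767590} \approx -6.6847$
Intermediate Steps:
$\frac{17911}{-32114} + \frac{45554}{-7435} = 17911 \left(- \frac{1}{32114}\right) + 45554 \left(- \frac{1}{7435}\right) = - \frac{17911}{32114} - \frac{45554}{7435} = - \frac{1596089441}{238767590}$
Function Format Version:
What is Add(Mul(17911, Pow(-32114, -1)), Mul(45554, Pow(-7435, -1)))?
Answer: Rational(-1596089441, 238767590) ≈ -6.6847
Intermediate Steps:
Add(Mul(17911, Pow(-32114, -1)), Mul(45554, Pow(-7435, -1))) = Add(Mul(17911, Rational(-1, 32114)), Mul(45554, Rational(-1, 7435))) = Add(Rational(-17911, 32114), Rational(-45554, 7435)) = Rational(-1596089441, 238767590)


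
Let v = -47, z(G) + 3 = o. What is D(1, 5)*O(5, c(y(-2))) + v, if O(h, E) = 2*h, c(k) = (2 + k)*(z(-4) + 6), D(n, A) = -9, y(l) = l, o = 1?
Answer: -137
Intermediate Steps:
z(G) = -2 (z(G) = -3 + 1 = -2)
c(k) = 8 + 4*k (c(k) = (2 + k)*(-2 + 6) = (2 + k)*4 = 8 + 4*k)
D(1, 5)*O(5, c(y(-2))) + v = -18*5 - 47 = -9*10 - 47 = -90 - 47 = -137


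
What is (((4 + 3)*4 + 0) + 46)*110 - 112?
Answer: 8028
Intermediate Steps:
(((4 + 3)*4 + 0) + 46)*110 - 112 = ((7*4 + 0) + 46)*110 - 112 = ((28 + 0) + 46)*110 - 112 = (28 + 46)*110 - 112 = 74*110 - 112 = 8140 - 112 = 8028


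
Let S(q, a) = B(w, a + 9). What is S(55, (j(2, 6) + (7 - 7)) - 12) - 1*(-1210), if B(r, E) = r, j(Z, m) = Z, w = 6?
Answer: 1216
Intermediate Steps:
S(q, a) = 6
S(55, (j(2, 6) + (7 - 7)) - 12) - 1*(-1210) = 6 - 1*(-1210) = 6 + 1210 = 1216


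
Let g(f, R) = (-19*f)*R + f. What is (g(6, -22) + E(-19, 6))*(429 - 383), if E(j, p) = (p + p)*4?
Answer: 117852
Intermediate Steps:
g(f, R) = f - 19*R*f (g(f, R) = -19*R*f + f = f - 19*R*f)
E(j, p) = 8*p (E(j, p) = (2*p)*4 = 8*p)
(g(6, -22) + E(-19, 6))*(429 - 383) = (6*(1 - 19*(-22)) + 8*6)*(429 - 383) = (6*(1 + 418) + 48)*46 = (6*419 + 48)*46 = (2514 + 48)*46 = 2562*46 = 117852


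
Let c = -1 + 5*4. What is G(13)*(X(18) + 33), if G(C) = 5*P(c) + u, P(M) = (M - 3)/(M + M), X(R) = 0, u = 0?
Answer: 1320/19 ≈ 69.474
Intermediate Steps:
c = 19 (c = -1 + 20 = 19)
P(M) = (-3 + M)/(2*M) (P(M) = (-3 + M)/((2*M)) = (-3 + M)*(1/(2*M)) = (-3 + M)/(2*M))
G(C) = 40/19 (G(C) = 5*((½)*(-3 + 19)/19) + 0 = 5*((½)*(1/19)*16) + 0 = 5*(8/19) + 0 = 40/19 + 0 = 40/19)
G(13)*(X(18) + 33) = 40*(0 + 33)/19 = (40/19)*33 = 1320/19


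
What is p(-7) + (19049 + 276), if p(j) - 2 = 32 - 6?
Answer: 19353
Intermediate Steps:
p(j) = 28 (p(j) = 2 + (32 - 6) = 2 + 26 = 28)
p(-7) + (19049 + 276) = 28 + (19049 + 276) = 28 + 19325 = 19353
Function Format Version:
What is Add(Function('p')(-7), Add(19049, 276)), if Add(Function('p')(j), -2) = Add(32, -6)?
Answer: 19353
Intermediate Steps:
Function('p')(j) = 28 (Function('p')(j) = Add(2, Add(32, -6)) = Add(2, 26) = 28)
Add(Function('p')(-7), Add(19049, 276)) = Add(28, Add(19049, 276)) = Add(28, 19325) = 19353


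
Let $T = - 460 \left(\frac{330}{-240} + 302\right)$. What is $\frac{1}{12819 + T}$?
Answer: $- \frac{2}{250937} \approx -7.9701 \cdot 10^{-6}$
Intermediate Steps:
$T = - \frac{276575}{2}$ ($T = - 460 \left(330 \left(- \frac{1}{240}\right) + 302\right) = - 460 \left(- \frac{11}{8} + 302\right) = \left(-460\right) \frac{2405}{8} = - \frac{276575}{2} \approx -1.3829 \cdot 10^{5}$)
$\frac{1}{12819 + T} = \frac{1}{12819 - \frac{276575}{2}} = \frac{1}{- \frac{250937}{2}} = - \frac{2}{250937}$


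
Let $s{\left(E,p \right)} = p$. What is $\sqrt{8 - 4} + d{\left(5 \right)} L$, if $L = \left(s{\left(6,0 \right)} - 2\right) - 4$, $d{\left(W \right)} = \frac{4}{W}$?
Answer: $- \frac{14}{5} \approx -2.8$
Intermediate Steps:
$L = -6$ ($L = \left(0 - 2\right) - 4 = -2 - 4 = -6$)
$\sqrt{8 - 4} + d{\left(5 \right)} L = \sqrt{8 - 4} + \frac{4}{5} \left(-6\right) = \sqrt{4} + 4 \cdot \frac{1}{5} \left(-6\right) = 2 + \frac{4}{5} \left(-6\right) = 2 - \frac{24}{5} = - \frac{14}{5}$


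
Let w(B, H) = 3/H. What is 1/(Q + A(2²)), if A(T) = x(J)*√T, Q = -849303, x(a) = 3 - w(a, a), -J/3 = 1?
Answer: -1/849295 ≈ -1.1774e-6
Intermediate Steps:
J = -3 (J = -3*1 = -3)
x(a) = 3 - 3/a
A(T) = 4*√T (A(T) = (3 - 3/(-3))*√T = (3 - 3*(-⅓))*√T = (3 + 1)*√T = 4*√T)
1/(Q + A(2²)) = 1/(-849303 + 4*√(2²)) = 1/(-849303 + 4*√4) = 1/(-849303 + 4*2) = 1/(-849303 + 8) = 1/(-849295) = -1/849295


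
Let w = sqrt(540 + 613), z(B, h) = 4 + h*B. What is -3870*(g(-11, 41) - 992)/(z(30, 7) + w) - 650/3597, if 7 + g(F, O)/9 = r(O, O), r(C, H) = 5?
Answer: 1002908025550/53526957 - 1302900*sqrt(1153)/14881 ≈ 15764.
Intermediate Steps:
g(F, O) = -18 (g(F, O) = -63 + 9*5 = -63 + 45 = -18)
z(B, h) = 4 + B*h
w = sqrt(1153) ≈ 33.956
-3870*(g(-11, 41) - 992)/(z(30, 7) + w) - 650/3597 = -3870*(-18 - 992)/((4 + 30*7) + sqrt(1153)) - 650/3597 = -3870*(-1010/((4 + 210) + sqrt(1153))) - 650*1/3597 = -3870*(-1010/(214 + sqrt(1153))) - 650/3597 = -3870/(-107/505 - sqrt(1153)/1010) - 650/3597 = -650/3597 - 3870/(-107/505 - sqrt(1153)/1010)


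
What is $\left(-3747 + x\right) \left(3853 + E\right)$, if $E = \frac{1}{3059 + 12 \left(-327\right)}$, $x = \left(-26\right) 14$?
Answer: $- \frac{13701321684}{865} \approx -1.584 \cdot 10^{7}$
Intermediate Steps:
$x = -364$
$E = - \frac{1}{865}$ ($E = \frac{1}{3059 - 3924} = \frac{1}{-865} = - \frac{1}{865} \approx -0.0011561$)
$\left(-3747 + x\right) \left(3853 + E\right) = \left(-3747 - 364\right) \left(3853 - \frac{1}{865}\right) = \left(-4111\right) \frac{3332844}{865} = - \frac{13701321684}{865}$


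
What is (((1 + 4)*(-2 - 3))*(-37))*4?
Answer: 3700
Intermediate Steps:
(((1 + 4)*(-2 - 3))*(-37))*4 = ((5*(-5))*(-37))*4 = -25*(-37)*4 = 925*4 = 3700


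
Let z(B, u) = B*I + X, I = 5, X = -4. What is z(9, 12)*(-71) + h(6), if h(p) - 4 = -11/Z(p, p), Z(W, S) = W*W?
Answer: -104663/36 ≈ -2907.3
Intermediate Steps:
Z(W, S) = W²
z(B, u) = -4 + 5*B (z(B, u) = B*5 - 4 = 5*B - 4 = -4 + 5*B)
h(p) = 4 - 11/p²
z(9, 12)*(-71) + h(6) = (-4 + 5*9)*(-71) + (4 - 11/6²) = (-4 + 45)*(-71) + (4 - 11*1/36) = 41*(-71) + (4 - 11/36) = -2911 + 133/36 = -104663/36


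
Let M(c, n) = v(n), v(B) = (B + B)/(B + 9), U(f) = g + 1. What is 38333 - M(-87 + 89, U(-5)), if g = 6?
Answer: 306657/8 ≈ 38332.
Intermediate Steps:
U(f) = 7 (U(f) = 6 + 1 = 7)
v(B) = 2*B/(9 + B) (v(B) = (2*B)/(9 + B) = 2*B/(9 + B))
M(c, n) = 2*n/(9 + n)
38333 - M(-87 + 89, U(-5)) = 38333 - 2*7/(9 + 7) = 38333 - 2*7/16 = 38333 - 1*7/8 = 38333 - 7/8 = 306657/8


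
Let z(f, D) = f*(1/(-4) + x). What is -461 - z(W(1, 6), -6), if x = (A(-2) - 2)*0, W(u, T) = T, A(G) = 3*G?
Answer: -919/2 ≈ -459.50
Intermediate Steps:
x = 0 (x = (3*(-2) - 2)*0 = (-6 - 2)*0 = -8*0 = 0)
z(f, D) = -f/4 (z(f, D) = f*(1/(-4) + 0) = f*(-1/4 + 0) = f*(-1/4) = -f/4)
-461 - z(W(1, 6), -6) = -461 - (-1)*6/4 = -461 - 1*(-3/2) = -461 + 3/2 = -919/2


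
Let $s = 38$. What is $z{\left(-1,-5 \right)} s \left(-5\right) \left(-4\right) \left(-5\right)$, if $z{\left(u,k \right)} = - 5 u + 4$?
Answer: $-34200$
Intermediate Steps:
$z{\left(u,k \right)} = 4 - 5 u$
$z{\left(-1,-5 \right)} s \left(-5\right) \left(-4\right) \left(-5\right) = \left(4 - -5\right) 38 \left(-5\right) \left(-4\right) \left(-5\right) = \left(4 + 5\right) 38 \cdot 20 \left(-5\right) = 9 \cdot 38 \left(-100\right) = 342 \left(-100\right) = -34200$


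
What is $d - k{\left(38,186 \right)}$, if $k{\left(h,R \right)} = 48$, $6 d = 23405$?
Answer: $\frac{23117}{6} \approx 3852.8$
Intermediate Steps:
$d = \frac{23405}{6}$ ($d = \frac{1}{6} \cdot 23405 = \frac{23405}{6} \approx 3900.8$)
$d - k{\left(38,186 \right)} = \frac{23405}{6} - 48 = \frac{23117}{6}$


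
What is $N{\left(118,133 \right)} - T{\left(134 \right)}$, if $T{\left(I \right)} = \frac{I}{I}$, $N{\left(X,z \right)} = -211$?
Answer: $-212$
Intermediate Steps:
$T{\left(I \right)} = 1$
$N{\left(118,133 \right)} - T{\left(134 \right)} = -211 - 1 = -212$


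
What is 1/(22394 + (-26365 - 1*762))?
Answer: -1/4733 ≈ -0.00021128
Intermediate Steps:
1/(22394 + (-26365 - 1*762)) = 1/(22394 + (-26365 - 762)) = 1/(22394 - 27127) = 1/(-4733) = -1/4733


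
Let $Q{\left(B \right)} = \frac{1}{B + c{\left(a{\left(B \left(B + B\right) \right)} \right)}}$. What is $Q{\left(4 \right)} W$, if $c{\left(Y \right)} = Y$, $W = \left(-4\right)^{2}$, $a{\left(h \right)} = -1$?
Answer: $\frac{16}{3} \approx 5.3333$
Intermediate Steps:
$W = 16$
$Q{\left(B \right)} = \frac{1}{-1 + B}$ ($Q{\left(B \right)} = \frac{1}{B - 1} = \frac{1}{-1 + B}$)
$Q{\left(4 \right)} W = \frac{1}{-1 + 4} \cdot 16 = \frac{1}{3} \cdot 16 = \frac{16}{3}$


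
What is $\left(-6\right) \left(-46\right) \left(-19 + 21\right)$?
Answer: $552$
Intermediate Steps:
$\left(-6\right) \left(-46\right) \left(-19 + 21\right) = 276 \cdot 2 = 552$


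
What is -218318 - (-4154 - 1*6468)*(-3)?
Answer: -250184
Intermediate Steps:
-218318 - (-4154 - 1*6468)*(-3) = -218318 - (-4154 - 6468)*(-3) = -218318 - (-10622)*(-3) = -218318 - 1*31866 = -218318 - 31866 = -250184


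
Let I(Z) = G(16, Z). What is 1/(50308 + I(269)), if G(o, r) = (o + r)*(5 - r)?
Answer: -1/24932 ≈ -4.0109e-5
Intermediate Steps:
G(o, r) = (5 - r)*(o + r)
I(Z) = 80 - Z² - 11*Z (I(Z) = -Z² + 5*16 + 5*Z - 1*16*Z = -Z² + 80 + 5*Z - 16*Z = 80 - Z² - 11*Z)
1/(50308 + I(269)) = 1/(50308 + (80 - 1*269² - 11*269)) = 1/(50308 + (80 - 1*72361 - 2959)) = 1/(50308 + (80 - 72361 - 2959)) = 1/(50308 - 75240) = 1/(-24932) = -1/24932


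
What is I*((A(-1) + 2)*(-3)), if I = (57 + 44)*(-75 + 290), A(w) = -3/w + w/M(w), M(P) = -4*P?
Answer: -1237755/4 ≈ -3.0944e+5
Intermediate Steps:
A(w) = -1/4 - 3/w (A(w) = -3/w + w/((-4*w)) = -3/w + w*(-1/(4*w)) = -3/w - 1/4 = -1/4 - 3/w)
I = 21715 (I = 101*215 = 21715)
I*((A(-1) + 2)*(-3)) = 21715*(((1/4)*(-12 - 1*(-1))/(-1) + 2)*(-3)) = 21715*(((1/4)*(-1)*(-12 + 1) + 2)*(-3)) = 21715*(((1/4)*(-1)*(-11) + 2)*(-3)) = 21715*((11/4 + 2)*(-3)) = 21715*((19/4)*(-3)) = 21715*(-57/4) = -1237755/4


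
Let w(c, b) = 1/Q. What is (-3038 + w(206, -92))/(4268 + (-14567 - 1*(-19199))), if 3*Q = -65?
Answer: -197473/578500 ≈ -0.34135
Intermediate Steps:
Q = -65/3 (Q = (⅓)*(-65) = -65/3 ≈ -21.667)
w(c, b) = -3/65 (w(c, b) = 1/(-65/3) = -3/65)
(-3038 + w(206, -92))/(4268 + (-14567 - 1*(-19199))) = (-3038 - 3/65)/(4268 + (-14567 - 1*(-19199))) = -197473/(65*(4268 + (-14567 + 19199))) = -197473/(65*(4268 + 4632)) = -197473/65/8900 = -197473/65*1/8900 = -197473/578500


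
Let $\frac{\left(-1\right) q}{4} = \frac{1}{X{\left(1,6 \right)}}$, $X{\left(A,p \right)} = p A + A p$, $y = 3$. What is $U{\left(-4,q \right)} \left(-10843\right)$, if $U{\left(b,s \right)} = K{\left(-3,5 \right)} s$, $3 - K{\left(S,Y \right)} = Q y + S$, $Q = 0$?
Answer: $21686$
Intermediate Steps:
$X{\left(A,p \right)} = 2 A p$ ($X{\left(A,p \right)} = A p + A p = 2 A p$)
$q = - \frac{1}{3}$ ($q = - \frac{4}{2 \cdot 1 \cdot 6} = - \frac{4}{12} = \left(-4\right) \frac{1}{12} = - \frac{1}{3} \approx -0.33333$)
$K{\left(S,Y \right)} = 3 - S$ ($K{\left(S,Y \right)} = 3 - \left(0 \cdot 3 + S\right) = 3 - \left(0 + S\right) = 3 - S$)
$U{\left(b,s \right)} = 6 s$ ($U{\left(b,s \right)} = \left(3 - -3\right) s = \left(3 + 3\right) s = 6 s$)
$U{\left(-4,q \right)} \left(-10843\right) = 6 \left(- \frac{1}{3}\right) \left(-10843\right) = \left(-2\right) \left(-10843\right) = 21686$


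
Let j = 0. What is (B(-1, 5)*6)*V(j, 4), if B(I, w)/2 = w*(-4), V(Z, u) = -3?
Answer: 720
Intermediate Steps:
B(I, w) = -8*w (B(I, w) = 2*(w*(-4)) = 2*(-4*w) = -8*w)
(B(-1, 5)*6)*V(j, 4) = (-8*5*6)*(-3) = -40*6*(-3) = -240*(-3) = 720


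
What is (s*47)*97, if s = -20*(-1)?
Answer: 91180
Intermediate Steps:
s = 20
(s*47)*97 = (20*47)*97 = 940*97 = 91180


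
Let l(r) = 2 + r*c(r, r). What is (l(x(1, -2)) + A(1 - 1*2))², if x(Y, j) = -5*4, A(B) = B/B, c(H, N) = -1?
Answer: 529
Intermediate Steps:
A(B) = 1
x(Y, j) = -20
l(r) = 2 - r (l(r) = 2 + r*(-1) = 2 - r)
(l(x(1, -2)) + A(1 - 1*2))² = ((2 - 1*(-20)) + 1)² = ((2 + 20) + 1)² = (22 + 1)² = 23² = 529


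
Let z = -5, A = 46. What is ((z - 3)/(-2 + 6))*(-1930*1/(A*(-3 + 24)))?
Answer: 1930/483 ≈ 3.9959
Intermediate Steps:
((z - 3)/(-2 + 6))*(-1930*1/(A*(-3 + 24))) = ((-5 - 3)/(-2 + 6))*(-1930*1/(46*(-3 + 24))) = (-8/4)*(-1930/(46*21)) = (-8*1/4)*(-1930/966) = -(-3860)/966 = -2*(-965/483) = 1930/483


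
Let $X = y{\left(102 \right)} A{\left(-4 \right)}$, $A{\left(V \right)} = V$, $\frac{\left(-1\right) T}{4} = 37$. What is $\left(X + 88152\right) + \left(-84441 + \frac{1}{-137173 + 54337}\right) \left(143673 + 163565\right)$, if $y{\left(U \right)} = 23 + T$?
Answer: $- \frac{1074523546937527}{41418} \approx -2.5943 \cdot 10^{10}$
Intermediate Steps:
$T = -148$ ($T = \left(-4\right) 37 = -148$)
$y{\left(U \right)} = -125$ ($y{\left(U \right)} = 23 - 148 = -125$)
$X = 500$ ($X = \left(-125\right) \left(-4\right) = 500$)
$\left(X + 88152\right) + \left(-84441 + \frac{1}{-137173 + 54337}\right) \left(143673 + 163565\right) = \left(500 + 88152\right) + \left(-84441 + \frac{1}{-137173 + 54337}\right) \left(143673 + 163565\right) = 88652 + \left(-84441 + \frac{1}{-82836}\right) 307238 = 88652 + \left(-84441 - \frac{1}{82836}\right) 307238 = 88652 - \frac{1074527218726063}{41418} = - \frac{1074523546937527}{41418}$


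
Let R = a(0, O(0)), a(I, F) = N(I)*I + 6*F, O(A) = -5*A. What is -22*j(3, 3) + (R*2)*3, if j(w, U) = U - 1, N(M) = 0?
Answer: -44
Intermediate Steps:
a(I, F) = 6*F (a(I, F) = 0*I + 6*F = 0 + 6*F = 6*F)
R = 0 (R = 6*(-5*0) = 6*0 = 0)
j(w, U) = -1 + U
-22*j(3, 3) + (R*2)*3 = -22*(-1 + 3) + (0*2)*3 = -22*2 + 0*3 = -44 + 0 = -44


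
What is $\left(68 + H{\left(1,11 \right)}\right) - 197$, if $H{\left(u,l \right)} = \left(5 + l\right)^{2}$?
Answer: $127$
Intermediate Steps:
$\left(68 + H{\left(1,11 \right)}\right) - 197 = \left(68 + \left(5 + 11\right)^{2}\right) - 197 = \left(68 + 16^{2}\right) - 197 = \left(68 + 256\right) - 197 = 324 - 197 = 127$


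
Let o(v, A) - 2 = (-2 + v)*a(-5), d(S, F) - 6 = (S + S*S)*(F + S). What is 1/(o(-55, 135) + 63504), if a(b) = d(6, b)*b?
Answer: 1/77186 ≈ 1.2956e-5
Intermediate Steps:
d(S, F) = 6 + (F + S)*(S + S²) (d(S, F) = 6 + (S + S*S)*(F + S) = 6 + (S + S²)*(F + S) = 6 + (F + S)*(S + S²))
a(b) = b*(258 + 42*b) (a(b) = (6 + 6² + 6³ + b*6 + b*6²)*b = (6 + 36 + 216 + 6*b + b*36)*b = (6 + 36 + 216 + 6*b + 36*b)*b = (258 + 42*b)*b = b*(258 + 42*b))
o(v, A) = 482 - 240*v (o(v, A) = 2 + (-2 + v)*(6*(-5)*(43 + 7*(-5))) = 2 + (-2 + v)*(6*(-5)*(43 - 35)) = 2 + (-2 + v)*(6*(-5)*8) = 2 + (-2 + v)*(-240) = 2 + (480 - 240*v) = 482 - 240*v)
1/(o(-55, 135) + 63504) = 1/((482 - 240*(-55)) + 63504) = 1/((482 + 13200) + 63504) = 1/(13682 + 63504) = 1/77186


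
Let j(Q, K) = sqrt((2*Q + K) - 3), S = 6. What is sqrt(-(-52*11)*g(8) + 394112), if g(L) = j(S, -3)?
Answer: 2*sqrt(98528 + 143*sqrt(6)) ≈ 628.90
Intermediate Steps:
j(Q, K) = sqrt(-3 + K + 2*Q) (j(Q, K) = sqrt((K + 2*Q) - 3) = sqrt(-3 + K + 2*Q))
g(L) = sqrt(6) (g(L) = sqrt(-3 - 3 + 2*6) = sqrt(-3 - 3 + 12) = sqrt(6))
sqrt(-(-52*11)*g(8) + 394112) = sqrt(-(-52*11)*sqrt(6) + 394112) = sqrt(-(-572)*sqrt(6) + 394112) = sqrt(572*sqrt(6) + 394112) = sqrt(394112 + 572*sqrt(6))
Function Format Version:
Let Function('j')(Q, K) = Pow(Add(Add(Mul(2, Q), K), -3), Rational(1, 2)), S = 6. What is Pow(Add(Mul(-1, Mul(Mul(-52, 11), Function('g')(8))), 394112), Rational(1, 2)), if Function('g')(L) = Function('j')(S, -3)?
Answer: Mul(2, Pow(Add(98528, Mul(143, Pow(6, Rational(1, 2)))), Rational(1, 2))) ≈ 628.90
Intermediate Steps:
Function('j')(Q, K) = Pow(Add(-3, K, Mul(2, Q)), Rational(1, 2)) (Function('j')(Q, K) = Pow(Add(Add(K, Mul(2, Q)), -3), Rational(1, 2)) = Pow(Add(-3, K, Mul(2, Q)), Rational(1, 2)))
Function('g')(L) = Pow(6, Rational(1, 2)) (Function('g')(L) = Pow(Add(-3, -3, Mul(2, 6)), Rational(1, 2)) = Pow(Add(-3, -3, 12), Rational(1, 2)) = Pow(6, Rational(1, 2)))
Pow(Add(Mul(-1, Mul(Mul(-52, 11), Function('g')(8))), 394112), Rational(1, 2)) = Pow(Add(Mul(-1, Mul(Mul(-52, 11), Pow(6, Rational(1, 2)))), 394112), Rational(1, 2)) = Pow(Add(Mul(-1, Mul(-572, Pow(6, Rational(1, 2)))), 394112), Rational(1, 2)) = Pow(Add(Mul(572, Pow(6, Rational(1, 2))), 394112), Rational(1, 2)) = Pow(Add(394112, Mul(572, Pow(6, Rational(1, 2)))), Rational(1, 2))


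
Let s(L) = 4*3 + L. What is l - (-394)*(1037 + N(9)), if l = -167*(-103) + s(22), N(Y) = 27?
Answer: 436451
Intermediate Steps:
s(L) = 12 + L
l = 17235 (l = -167*(-103) + (12 + 22) = 17201 + 34 = 17235)
l - (-394)*(1037 + N(9)) = 17235 - (-394)*(1037 + 27) = 17235 - (-394)*1064 = 17235 - 1*(-419216) = 17235 + 419216 = 436451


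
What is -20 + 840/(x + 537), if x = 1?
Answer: -4960/269 ≈ -18.439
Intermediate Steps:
-20 + 840/(x + 537) = -20 + 840/(1 + 537) = -20 + 840/538 = -20 + 840*(1/538) = -20 + 420/269 = -4960/269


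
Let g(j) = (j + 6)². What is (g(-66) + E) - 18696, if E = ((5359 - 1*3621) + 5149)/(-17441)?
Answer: -263296223/17441 ≈ -15096.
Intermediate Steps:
g(j) = (6 + j)²
E = -6887/17441 (E = ((5359 - 3621) + 5149)*(-1/17441) = (1738 + 5149)*(-1/17441) = 6887*(-1/17441) = -6887/17441 ≈ -0.39487)
(g(-66) + E) - 18696 = ((6 - 66)² - 6887/17441) - 18696 = ((-60)² - 6887/17441) - 18696 = (3600 - 6887/17441) - 18696 = 62780713/17441 - 18696 = -263296223/17441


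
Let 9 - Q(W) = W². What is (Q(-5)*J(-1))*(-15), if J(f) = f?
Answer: -240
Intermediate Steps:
Q(W) = 9 - W²
(Q(-5)*J(-1))*(-15) = ((9 - 1*(-5)²)*(-1))*(-15) = ((9 - 1*25)*(-1))*(-15) = ((9 - 25)*(-1))*(-15) = -16*(-1)*(-15) = 16*(-15) = -240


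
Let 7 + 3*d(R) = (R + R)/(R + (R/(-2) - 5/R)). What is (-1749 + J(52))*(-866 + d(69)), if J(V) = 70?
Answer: 20747925169/14253 ≈ 1.4557e+6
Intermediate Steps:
d(R) = -7/3 + 2*R/(3*(R/2 - 5/R)) (d(R) = -7/3 + ((R + R)/(R + (R/(-2) - 5/R)))/3 = -7/3 + ((2*R)/(R + (R*(-1/2) - 5/R)))/3 = -7/3 + ((2*R)/(R + (-R/2 - 5/R)))/3 = -7/3 + ((2*R)/(R + (-5/R - R/2)))/3 = -7/3 + ((2*R)/(R/2 - 5/R))/3 = -7/3 + (2*R/(R/2 - 5/R))/3 = -7/3 + 2*R/(3*(R/2 - 5/R)))
(-1749 + J(52))*(-866 + d(69)) = (-1749 + 70)*(-866 + (70/3 - 1*69**2)/(-10 + 69**2)) = -1679*(-866 + (70/3 - 1*4761)/(-10 + 4761)) = -1679*(-866 + (70/3 - 4761)/4751) = -1679*(-866 + (1/4751)*(-14213/3)) = -1679*(-866 - 14213/14253) = -1679*(-12357311/14253) = 20747925169/14253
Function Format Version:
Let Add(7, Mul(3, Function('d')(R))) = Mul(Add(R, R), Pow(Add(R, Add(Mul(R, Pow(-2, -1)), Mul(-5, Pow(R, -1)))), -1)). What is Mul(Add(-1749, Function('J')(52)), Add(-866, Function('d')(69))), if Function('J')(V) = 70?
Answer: Rational(20747925169, 14253) ≈ 1.4557e+6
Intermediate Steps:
Function('d')(R) = Add(Rational(-7, 3), Mul(Rational(2, 3), R, Pow(Add(Mul(Rational(1, 2), R), Mul(-5, Pow(R, -1))), -1))) (Function('d')(R) = Add(Rational(-7, 3), Mul(Rational(1, 3), Mul(Add(R, R), Pow(Add(R, Add(Mul(R, Pow(-2, -1)), Mul(-5, Pow(R, -1)))), -1)))) = Add(Rational(-7, 3), Mul(Rational(1, 3), Mul(Mul(2, R), Pow(Add(R, Add(Mul(R, Rational(-1, 2)), Mul(-5, Pow(R, -1)))), -1)))) = Add(Rational(-7, 3), Mul(Rational(1, 3), Mul(Mul(2, R), Pow(Add(R, Add(Mul(Rational(-1, 2), R), Mul(-5, Pow(R, -1)))), -1)))) = Add(Rational(-7, 3), Mul(Rational(1, 3), Mul(Mul(2, R), Pow(Add(R, Add(Mul(-5, Pow(R, -1)), Mul(Rational(-1, 2), R))), -1)))) = Add(Rational(-7, 3), Mul(Rational(1, 3), Mul(Mul(2, R), Pow(Add(Mul(Rational(1, 2), R), Mul(-5, Pow(R, -1))), -1)))) = Add(Rational(-7, 3), Mul(Rational(1, 3), Mul(2, R, Pow(Add(Mul(Rational(1, 2), R), Mul(-5, Pow(R, -1))), -1)))) = Add(Rational(-7, 3), Mul(Rational(2, 3), R, Pow(Add(Mul(Rational(1, 2), R), Mul(-5, Pow(R, -1))), -1))))
Mul(Add(-1749, Function('J')(52)), Add(-866, Function('d')(69))) = Mul(Add(-1749, 70), Add(-866, Mul(Pow(Add(-10, Pow(69, 2)), -1), Add(Rational(70, 3), Mul(-1, Pow(69, 2)))))) = Mul(-1679, Add(-866, Mul(Pow(Add(-10, 4761), -1), Add(Rational(70, 3), Mul(-1, 4761))))) = Mul(-1679, Add(-866, Mul(Pow(4751, -1), Add(Rational(70, 3), -4761)))) = Mul(-1679, Add(-866, Mul(Rational(1, 4751), Rational(-14213, 3)))) = Mul(-1679, Add(-866, Rational(-14213, 14253))) = Mul(-1679, Rational(-12357311, 14253)) = Rational(20747925169, 14253)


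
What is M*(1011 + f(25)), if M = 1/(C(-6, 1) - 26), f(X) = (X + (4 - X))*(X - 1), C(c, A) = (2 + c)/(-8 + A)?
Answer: -7749/178 ≈ -43.534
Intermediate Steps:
C(c, A) = (2 + c)/(-8 + A)
f(X) = -4 + 4*X (f(X) = 4*(-1 + X) = -4 + 4*X)
M = -7/178 (M = 1/((2 - 6)/(-8 + 1) - 26) = 1/(-4/(-7) - 26) = 1/(-⅐*(-4) - 26) = 1/(4/7 - 26) = 1/(-178/7) = -7/178 ≈ -0.039326)
M*(1011 + f(25)) = -7*(1011 + (-4 + 4*25))/178 = -7*(1011 + (-4 + 100))/178 = -7*(1011 + 96)/178 = -7/178*1107 = -7749/178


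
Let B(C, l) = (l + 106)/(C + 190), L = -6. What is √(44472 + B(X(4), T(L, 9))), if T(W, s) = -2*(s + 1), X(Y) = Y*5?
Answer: √490308315/105 ≈ 210.88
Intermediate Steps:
X(Y) = 5*Y
T(W, s) = -2 - 2*s (T(W, s) = -2*(1 + s) = -2 - 2*s)
B(C, l) = (106 + l)/(190 + C)
√(44472 + B(X(4), T(L, 9))) = √(44472 + (106 + (-2 - 2*9))/(190 + 5*4)) = √(44472 + (106 + (-2 - 18))/(190 + 20)) = √(44472 + (106 - 20)/210) = √(44472 + (1/210)*86) = √(44472 + 43/105) = √(4669603/105) = √490308315/105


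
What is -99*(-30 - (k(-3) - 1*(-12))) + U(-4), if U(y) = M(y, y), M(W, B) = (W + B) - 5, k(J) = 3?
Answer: 4442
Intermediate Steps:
M(W, B) = -5 + B + W (M(W, B) = (B + W) - 5 = -5 + B + W)
U(y) = -5 + 2*y (U(y) = -5 + y + y = -5 + 2*y)
-99*(-30 - (k(-3) - 1*(-12))) + U(-4) = -99*(-30 - (3 - 1*(-12))) + (-5 + 2*(-4)) = -99*(-30 - (3 + 12)) + (-5 - 8) = -99*(-30 - 1*15) - 13 = -99*(-30 - 15) - 13 = -99*(-45) - 13 = 4455 - 13 = 4442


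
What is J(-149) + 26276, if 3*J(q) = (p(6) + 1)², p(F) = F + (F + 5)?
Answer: 26384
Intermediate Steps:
p(F) = 5 + 2*F (p(F) = F + (5 + F) = 5 + 2*F)
J(q) = 108 (J(q) = ((5 + 2*6) + 1)²/3 = ((5 + 12) + 1)²/3 = (17 + 1)²/3 = (⅓)*18² = (⅓)*324 = 108)
J(-149) + 26276 = 108 + 26276 = 26384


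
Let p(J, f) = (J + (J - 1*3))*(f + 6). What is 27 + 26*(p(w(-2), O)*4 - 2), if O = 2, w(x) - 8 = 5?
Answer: 19111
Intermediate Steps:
w(x) = 13 (w(x) = 8 + 5 = 13)
p(J, f) = (-3 + 2*J)*(6 + f) (p(J, f) = (J + (J - 3))*(6 + f) = (J + (-3 + J))*(6 + f) = (-3 + 2*J)*(6 + f))
27 + 26*(p(w(-2), O)*4 - 2) = 27 + 26*((-18 - 3*2 + 12*13 + 2*13*2)*4 - 2) = 27 + 26*((-18 - 6 + 156 + 52)*4 - 2) = 27 + 26*(184*4 - 2) = 27 + 26*(736 - 2) = 27 + 26*734 = 27 + 19084 = 19111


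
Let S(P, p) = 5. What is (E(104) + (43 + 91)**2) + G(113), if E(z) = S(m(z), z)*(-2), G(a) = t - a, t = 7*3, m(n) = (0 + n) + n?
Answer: 17854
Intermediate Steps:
m(n) = 2*n (m(n) = n + n = 2*n)
t = 21
G(a) = 21 - a
E(z) = -10 (E(z) = 5*(-2) = -10)
(E(104) + (43 + 91)**2) + G(113) = (-10 + (43 + 91)**2) + (21 - 1*113) = (-10 + 134**2) + (21 - 113) = (-10 + 17956) - 92 = 17946 - 92 = 17854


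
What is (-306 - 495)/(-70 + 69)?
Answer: 801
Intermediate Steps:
(-306 - 495)/(-70 + 69) = -801/(-1) = -801*(-1) = 801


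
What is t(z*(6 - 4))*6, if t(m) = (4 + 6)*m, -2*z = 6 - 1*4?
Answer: -120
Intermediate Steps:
z = -1 (z = -(6 - 1*4)/2 = -(6 - 4)/2 = -½*2 = -1)
t(m) = 10*m
t(z*(6 - 4))*6 = (10*(-(6 - 4)))*6 = (10*(-1*2))*6 = (10*(-2))*6 = -20*6 = -120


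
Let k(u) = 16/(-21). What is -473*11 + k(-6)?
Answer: -109279/21 ≈ -5203.8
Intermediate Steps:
k(u) = -16/21 (k(u) = 16*(-1/21) = -16/21)
-473*11 + k(-6) = -473*11 - 16/21 = -5203 - 16/21 = -109279/21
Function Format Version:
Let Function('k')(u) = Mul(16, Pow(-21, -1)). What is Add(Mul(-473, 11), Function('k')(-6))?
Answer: Rational(-109279, 21) ≈ -5203.8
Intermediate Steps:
Function('k')(u) = Rational(-16, 21) (Function('k')(u) = Mul(16, Rational(-1, 21)) = Rational(-16, 21))
Add(Mul(-473, 11), Function('k')(-6)) = Add(Mul(-473, 11), Rational(-16, 21)) = Add(-5203, Rational(-16, 21)) = Rational(-109279, 21)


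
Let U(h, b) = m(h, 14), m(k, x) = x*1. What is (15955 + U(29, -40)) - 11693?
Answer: 4276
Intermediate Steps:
m(k, x) = x
U(h, b) = 14
(15955 + U(29, -40)) - 11693 = (15955 + 14) - 11693 = 15969 - 11693 = 4276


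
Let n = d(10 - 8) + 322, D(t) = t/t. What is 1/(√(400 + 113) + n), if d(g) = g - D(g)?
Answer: 17/5464 - 3*√57/103816 ≈ 0.0028931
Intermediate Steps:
D(t) = 1
d(g) = -1 + g (d(g) = g - 1*1 = g - 1 = -1 + g)
n = 323 (n = (-1 + (10 - 8)) + 322 = (-1 + 2) + 322 = 1 + 322 = 323)
1/(√(400 + 113) + n) = 1/(√(400 + 113) + 323) = 1/(√513 + 323) = 1/(3*√57 + 323) = 1/(323 + 3*√57)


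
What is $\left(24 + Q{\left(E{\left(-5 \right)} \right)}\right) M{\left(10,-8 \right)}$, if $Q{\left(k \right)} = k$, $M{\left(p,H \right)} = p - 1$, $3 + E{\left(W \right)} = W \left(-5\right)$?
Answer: $414$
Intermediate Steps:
$E{\left(W \right)} = -3 - 5 W$ ($E{\left(W \right)} = -3 + W \left(-5\right) = -3 - 5 W$)
$M{\left(p,H \right)} = -1 + p$ ($M{\left(p,H \right)} = p - 1 = -1 + p$)
$\left(24 + Q{\left(E{\left(-5 \right)} \right)}\right) M{\left(10,-8 \right)} = \left(24 - -22\right) \left(-1 + 10\right) = \left(24 + \left(-3 + 25\right)\right) 9 = \left(24 + 22\right) 9 = 46 \cdot 9 = 414$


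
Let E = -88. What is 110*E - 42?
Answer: -9722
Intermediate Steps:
110*E - 42 = 110*(-88) - 42 = -9680 - 42 = -9722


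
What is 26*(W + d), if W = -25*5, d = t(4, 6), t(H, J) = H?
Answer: -3146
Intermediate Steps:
d = 4
W = -125 (W = -5*25 = -125)
26*(W + d) = 26*(-125 + 4) = 26*(-121) = -3146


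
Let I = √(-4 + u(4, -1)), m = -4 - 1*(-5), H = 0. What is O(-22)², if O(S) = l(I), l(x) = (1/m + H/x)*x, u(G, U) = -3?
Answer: -7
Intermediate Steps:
m = 1 (m = -4 + 5 = 1)
I = I*√7 (I = √(-4 - 3) = √(-7) = I*√7 ≈ 2.6458*I)
l(x) = x (l(x) = (1/1 + 0/x)*x = (1*1 + 0)*x = (1 + 0)*x = 1*x = x)
O(S) = I*√7
O(-22)² = (I*√7)² = -7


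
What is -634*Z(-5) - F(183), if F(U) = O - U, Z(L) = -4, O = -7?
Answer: 2726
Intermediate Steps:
F(U) = -7 - U
-634*Z(-5) - F(183) = -634*(-4) - (-7 - 1*183) = 2536 - (-7 - 183) = 2536 - 1*(-190) = 2536 + 190 = 2726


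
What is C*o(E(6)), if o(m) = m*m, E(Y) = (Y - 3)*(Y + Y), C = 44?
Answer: 57024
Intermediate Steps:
E(Y) = 2*Y*(-3 + Y) (E(Y) = (-3 + Y)*(2*Y) = 2*Y*(-3 + Y))
o(m) = m²
C*o(E(6)) = 44*(2*6*(-3 + 6))² = 44*(2*6*3)² = 44*36² = 44*1296 = 57024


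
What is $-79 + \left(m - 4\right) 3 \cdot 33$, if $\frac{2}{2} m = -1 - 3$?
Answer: $-871$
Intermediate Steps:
$m = -4$ ($m = -1 - 3 = -4$)
$-79 + \left(m - 4\right) 3 \cdot 33 = -79 + \left(-4 - 4\right) 3 \cdot 33 = -79 + \left(-8\right) 3 \cdot 33 = -79 - 792 = -871$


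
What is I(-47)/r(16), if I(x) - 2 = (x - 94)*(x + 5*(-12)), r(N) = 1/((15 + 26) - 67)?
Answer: -392314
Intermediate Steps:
r(N) = -1/26 (r(N) = 1/(41 - 67) = 1/(-26) = -1/26)
I(x) = 2 + (-94 + x)*(-60 + x) (I(x) = 2 + (x - 94)*(x + 5*(-12)) = 2 + (-94 + x)*(x - 60) = 2 + (-94 + x)*(-60 + x))
I(-47)/r(16) = (5642 + (-47)² - 154*(-47))/(-1/26) = (5642 + 2209 + 7238)*(-26) = 15089*(-26) = -392314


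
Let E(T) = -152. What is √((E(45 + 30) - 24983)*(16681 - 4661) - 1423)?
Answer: 3*I*√33569347 ≈ 17382.0*I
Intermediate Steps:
√((E(45 + 30) - 24983)*(16681 - 4661) - 1423) = √((-152 - 24983)*(16681 - 4661) - 1423) = √(-25135*12020 - 1423) = √(-302122700 - 1423) = √(-302124123) = 3*I*√33569347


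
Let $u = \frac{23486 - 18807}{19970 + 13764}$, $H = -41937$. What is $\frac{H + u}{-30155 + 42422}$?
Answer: $- \frac{1414698079}{413814978} \approx -3.4187$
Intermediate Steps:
$u = \frac{4679}{33734} \approx 0.1387$
$\frac{H + u}{-30155 + 42422} = \frac{-41937 + \frac{4679}{33734}}{-30155 + 42422} = - \frac{1414698079}{33734 \cdot 12267} = \left(- \frac{1414698079}{33734}\right) \frac{1}{12267} = - \frac{1414698079}{413814978}$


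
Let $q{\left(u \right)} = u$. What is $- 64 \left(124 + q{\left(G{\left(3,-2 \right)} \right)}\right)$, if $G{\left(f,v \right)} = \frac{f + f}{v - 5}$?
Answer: $- \frac{55168}{7} \approx -7881.1$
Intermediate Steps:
$G{\left(f,v \right)} = \frac{2 f}{-5 + v}$
$- 64 \left(124 + q{\left(G{\left(3,-2 \right)} \right)}\right) = - 64 \left(124 + 2 \cdot 3 \frac{1}{-5 - 2}\right) = - 64 \left(124 + 2 \cdot 3 \frac{1}{-7}\right) = - 64 \left(124 + 2 \cdot 3 \left(- \frac{1}{7}\right)\right) = - 64 \left(124 - \frac{6}{7}\right) = \left(-64\right) \frac{862}{7} = - \frac{55168}{7}$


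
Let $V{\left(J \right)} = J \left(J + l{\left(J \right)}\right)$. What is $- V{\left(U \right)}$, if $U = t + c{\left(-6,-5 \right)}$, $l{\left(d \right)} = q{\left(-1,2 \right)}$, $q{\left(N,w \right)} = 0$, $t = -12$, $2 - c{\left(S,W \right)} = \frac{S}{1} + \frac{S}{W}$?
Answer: $- \frac{676}{25} \approx -27.04$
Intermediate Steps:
$c{\left(S,W \right)} = 2 - S - \frac{S}{W}$ ($c{\left(S,W \right)} = 2 - \left(\frac{S}{1} + \frac{S}{W}\right) = 2 - \left(S 1 + \frac{S}{W}\right) = 2 - \left(S + \frac{S}{W}\right) = 2 - S - \frac{S}{W}$)
$l{\left(d \right)} = 0$
$U = - \frac{26}{5}$ ($U = -12 - \left(-8 + \frac{6}{5}\right) = -12 + \left(2 + 6 - \left(-6\right) \left(- \frac{1}{5}\right)\right) = -12 + \left(2 + 6 - \frac{6}{5}\right) = -12 + \frac{34}{5} = - \frac{26}{5} \approx -5.2$)
$V{\left(J \right)} = J^{2}$ ($V{\left(J \right)} = J \left(J + 0\right) = J J = J^{2}$)
$- V{\left(U \right)} = - \left(- \frac{26}{5}\right)^{2} = \left(-1\right) \frac{676}{25} = - \frac{676}{25}$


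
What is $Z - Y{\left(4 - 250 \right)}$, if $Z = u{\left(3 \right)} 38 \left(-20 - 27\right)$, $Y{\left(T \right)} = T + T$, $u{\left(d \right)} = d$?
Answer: $-4866$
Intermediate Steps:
$Y{\left(T \right)} = 2 T$
$Z = -5358$ ($Z = 3 \cdot 38 \left(-20 - 27\right) = 114 \left(-47\right) = -5358$)
$Z - Y{\left(4 - 250 \right)} = -5358 - 2 \left(4 - 250\right) = -5358 - 2 \left(-246\right) = -5358 - -492 = -5358 + 492 = -4866$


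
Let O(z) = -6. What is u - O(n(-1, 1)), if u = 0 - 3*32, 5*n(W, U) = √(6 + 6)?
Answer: -90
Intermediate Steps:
n(W, U) = 2*√3/5 (n(W, U) = √(6 + 6)/5 = √12/5 = (2*√3)/5 = 2*√3/5)
u = -96 (u = 0 - 96 = -96)
u - O(n(-1, 1)) = -96 - 1*(-6) = -96 + 6 = -90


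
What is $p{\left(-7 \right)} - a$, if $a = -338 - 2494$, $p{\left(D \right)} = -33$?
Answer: $2799$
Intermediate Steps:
$a = -2832$
$p{\left(-7 \right)} - a = -33 - -2832 = -33 + 2832 = 2799$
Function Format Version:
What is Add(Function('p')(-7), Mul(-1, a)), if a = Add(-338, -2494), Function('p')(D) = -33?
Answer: 2799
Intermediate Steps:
a = -2832
Add(Function('p')(-7), Mul(-1, a)) = Add(-33, Mul(-1, -2832)) = Add(-33, 2832) = 2799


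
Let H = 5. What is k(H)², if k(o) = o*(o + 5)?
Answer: 2500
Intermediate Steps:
k(o) = o*(5 + o)
k(H)² = (5*(5 + 5))² = (5*10)² = 50² = 2500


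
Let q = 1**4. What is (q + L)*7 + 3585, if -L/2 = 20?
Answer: 3312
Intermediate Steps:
L = -40 (L = -2*20 = -40)
q = 1
(q + L)*7 + 3585 = (1 - 40)*7 + 3585 = -39*7 + 3585 = -273 + 3585 = 3312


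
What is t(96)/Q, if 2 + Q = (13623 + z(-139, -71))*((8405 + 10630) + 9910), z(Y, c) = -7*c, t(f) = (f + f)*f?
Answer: 3072/68117233 ≈ 4.5099e-5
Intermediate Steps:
t(f) = 2*f² (t(f) = (2*f)*f = 2*f²)
Q = 408703398 (Q = -2 + (13623 - 7*(-71))*((8405 + 10630) + 9910) = -2 + (13623 + 497)*(19035 + 9910) = -2 + 14120*28945 = -2 + 408703400 = 408703398)
t(96)/Q = (2*96²)/408703398 = (2*9216)*(1/408703398) = 18432*(1/408703398) = 3072/68117233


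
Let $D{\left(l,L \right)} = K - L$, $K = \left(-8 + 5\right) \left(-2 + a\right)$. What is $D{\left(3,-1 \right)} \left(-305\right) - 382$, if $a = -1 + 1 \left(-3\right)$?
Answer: $-6177$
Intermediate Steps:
$a = -4$ ($a = -1 - 3 = -4$)
$K = 18$ ($K = \left(-8 + 5\right) \left(-2 - 4\right) = \left(-3\right) \left(-6\right) = 18$)
$D{\left(l,L \right)} = 18 - L$
$D{\left(3,-1 \right)} \left(-305\right) - 382 = \left(18 - -1\right) \left(-305\right) - 382 = \left(18 + 1\right) \left(-305\right) - 382 = 19 \left(-305\right) - 382 = -5795 - 382 = -6177$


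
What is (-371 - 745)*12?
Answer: -13392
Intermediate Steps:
(-371 - 745)*12 = -1116*12 = -13392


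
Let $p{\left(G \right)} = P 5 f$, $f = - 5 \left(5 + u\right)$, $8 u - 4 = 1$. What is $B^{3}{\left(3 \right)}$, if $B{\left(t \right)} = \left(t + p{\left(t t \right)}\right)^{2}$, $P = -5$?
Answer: $\frac{32495965756987080053601}{262144} \approx 1.2396 \cdot 10^{17}$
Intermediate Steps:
$u = \frac{5}{8}$ ($u = \frac{1}{2} + \frac{1}{8} \cdot 1 = \frac{1}{2} + \frac{1}{8} = \frac{5}{8} \approx 0.625$)
$f = - \frac{225}{8}$ ($f = - 5 \left(5 + \frac{5}{8}\right) = \left(-5\right) \frac{45}{8} = - \frac{225}{8} \approx -28.125$)
$p{\left(G \right)} = \frac{5625}{8}$ ($p{\left(G \right)} = \left(-5\right) 5 \left(- \frac{225}{8}\right) = \left(-25\right) \left(- \frac{225}{8}\right) = \frac{5625}{8}$)
$B{\left(t \right)} = \left(\frac{5625}{8} + t\right)^{2}$ ($B{\left(t \right)} = \left(t + \frac{5625}{8}\right)^{2} = \left(\frac{5625}{8} + t\right)^{2}$)
$B^{3}{\left(3 \right)} = \left(\frac{\left(5625 + 8 \cdot 3\right)^{2}}{64}\right)^{3} = \left(\frac{\left(5625 + 24\right)^{2}}{64}\right)^{3} = \left(\frac{5649^{2}}{64}\right)^{3} = \left(\frac{1}{64} \cdot 31911201\right)^{3} = \left(\frac{31911201}{64}\right)^{3} = \frac{32495965756987080053601}{262144}$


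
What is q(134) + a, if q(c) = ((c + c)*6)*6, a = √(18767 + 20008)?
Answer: 9648 + 5*√1551 ≈ 9844.9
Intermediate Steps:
a = 5*√1551 (a = √38775 = 5*√1551 ≈ 196.91)
q(c) = 72*c (q(c) = ((2*c)*6)*6 = (12*c)*6 = 72*c)
q(134) + a = 72*134 + 5*√1551 = 9648 + 5*√1551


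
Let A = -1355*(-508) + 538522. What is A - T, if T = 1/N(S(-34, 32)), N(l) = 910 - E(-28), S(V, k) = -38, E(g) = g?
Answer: 1150796555/938 ≈ 1.2269e+6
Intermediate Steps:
N(l) = 938 (N(l) = 910 - 1*(-28) = 910 + 28 = 938)
A = 1226862 (A = 688340 + 538522 = 1226862)
T = 1/938 ≈ 0.0010661
A - T = 1226862 - 1*1/938 = 1226862 - 1/938 = 1150796555/938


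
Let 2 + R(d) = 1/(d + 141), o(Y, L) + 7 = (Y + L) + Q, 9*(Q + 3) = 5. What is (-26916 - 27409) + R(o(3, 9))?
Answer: -70190475/1292 ≈ -54327.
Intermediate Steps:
Q = -22/9 (Q = -3 + (1/9)*5 = -3 + 5/9 = -22/9 ≈ -2.4444)
o(Y, L) = -85/9 + L + Y (o(Y, L) = -7 + ((Y + L) - 22/9) = -7 + ((L + Y) - 22/9) = -7 + (-22/9 + L + Y) = -85/9 + L + Y)
R(d) = -2 + 1/(141 + d) (R(d) = -2 + 1/(d + 141) = -2 + 1/(141 + d))
(-26916 - 27409) + R(o(3, 9)) = (-26916 - 27409) + (-281 - 2*(-85/9 + 9 + 3))/(141 + (-85/9 + 9 + 3)) = -54325 + (-281 - 2*23/9)/(141 + 23/9) = -54325 + (-281 - 46/9)/(1292/9) = -54325 + (9/1292)*(-2575/9) = -54325 - 2575/1292 = -70190475/1292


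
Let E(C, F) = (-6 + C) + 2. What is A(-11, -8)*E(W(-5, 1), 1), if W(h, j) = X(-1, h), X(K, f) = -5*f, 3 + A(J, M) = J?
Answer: -294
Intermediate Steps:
A(J, M) = -3 + J
W(h, j) = -5*h
E(C, F) = -4 + C
A(-11, -8)*E(W(-5, 1), 1) = (-3 - 11)*(-4 - 5*(-5)) = -14*(-4 + 25) = -14*21 = -294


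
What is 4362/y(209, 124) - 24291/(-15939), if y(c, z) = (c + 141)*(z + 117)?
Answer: 16813268/10670275 ≈ 1.5757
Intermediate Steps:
y(c, z) = (117 + z)*(141 + c) (y(c, z) = (141 + c)*(117 + z) = (117 + z)*(141 + c))
4362/y(209, 124) - 24291/(-15939) = 4362/(16497 + 117*209 + 141*124 + 209*124) - 24291/(-15939) = 4362/(16497 + 24453 + 17484 + 25916) - 24291*(-1/15939) = 4362/84350 + 2699/1771 = 4362*(1/84350) + 2699/1771 = 2181/42175 + 2699/1771 = 16813268/10670275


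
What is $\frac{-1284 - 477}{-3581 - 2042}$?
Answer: $\frac{1761}{5623} \approx 0.31318$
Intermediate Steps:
$\frac{-1284 - 477}{-3581 - 2042} = - \frac{1761}{-5623} = \left(-1761\right) \left(- \frac{1}{5623}\right) = \frac{1761}{5623}$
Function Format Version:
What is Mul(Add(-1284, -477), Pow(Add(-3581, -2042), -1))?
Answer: Rational(1761, 5623) ≈ 0.31318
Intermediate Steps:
Mul(Add(-1284, -477), Pow(Add(-3581, -2042), -1)) = Mul(-1761, Pow(-5623, -1)) = Mul(-1761, Rational(-1, 5623)) = Rational(1761, 5623)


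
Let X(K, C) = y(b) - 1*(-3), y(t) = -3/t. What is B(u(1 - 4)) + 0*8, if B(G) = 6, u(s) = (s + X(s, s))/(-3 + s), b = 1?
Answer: 6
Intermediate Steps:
X(K, C) = 0 (X(K, C) = -3/1 - 1*(-3) = -3*1 + 3 = -3 + 3 = 0)
u(s) = s/(-3 + s) (u(s) = (s + 0)/(-3 + s) = s/(-3 + s))
B(u(1 - 4)) + 0*8 = 6 + 0*8 = 6 + 0 = 6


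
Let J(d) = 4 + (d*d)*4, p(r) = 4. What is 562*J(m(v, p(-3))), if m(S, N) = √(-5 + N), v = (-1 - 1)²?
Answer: 0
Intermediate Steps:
v = 4 (v = (-2)² = 4)
J(d) = 4 + 4*d² (J(d) = 4 + d²*4 = 4 + 4*d²)
562*J(m(v, p(-3))) = 562*(4 + 4*(√(-5 + 4))²) = 562*(4 + 4*(√(-1))²) = 562*(4 + 4*I²) = 562*(4 + 4*(-1)) = 562*(4 - 4) = 562*0 = 0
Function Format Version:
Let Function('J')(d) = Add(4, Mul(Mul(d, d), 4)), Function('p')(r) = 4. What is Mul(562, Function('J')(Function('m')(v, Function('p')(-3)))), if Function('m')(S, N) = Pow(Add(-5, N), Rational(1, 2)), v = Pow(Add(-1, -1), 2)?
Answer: 0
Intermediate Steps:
v = 4 (v = Pow(-2, 2) = 4)
Function('J')(d) = Add(4, Mul(4, Pow(d, 2))) (Function('J')(d) = Add(4, Mul(Pow(d, 2), 4)) = Add(4, Mul(4, Pow(d, 2))))
Mul(562, Function('J')(Function('m')(v, Function('p')(-3)))) = Mul(562, Add(4, Mul(4, Pow(Pow(Add(-5, 4), Rational(1, 2)), 2)))) = Mul(562, Add(4, Mul(4, Pow(Pow(-1, Rational(1, 2)), 2)))) = Mul(562, Add(4, Mul(4, Pow(I, 2)))) = Mul(562, Add(4, Mul(4, -1))) = Mul(562, Add(4, -4)) = Mul(562, 0) = 0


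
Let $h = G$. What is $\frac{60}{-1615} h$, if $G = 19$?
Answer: $- \frac{12}{17} \approx -0.70588$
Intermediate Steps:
$h = 19$
$\frac{60}{-1615} h = \frac{60}{-1615} \cdot 19 = 60 \left(- \frac{1}{1615}\right) 19 = \left(- \frac{12}{323}\right) 19 = - \frac{12}{17}$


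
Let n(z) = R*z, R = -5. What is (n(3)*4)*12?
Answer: -720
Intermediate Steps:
n(z) = -5*z
(n(3)*4)*12 = (-5*3*4)*12 = -15*4*12 = -60*12 = -720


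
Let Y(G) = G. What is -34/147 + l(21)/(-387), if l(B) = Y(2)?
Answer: -4484/18963 ≈ -0.23646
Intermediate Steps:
l(B) = 2
-34/147 + l(21)/(-387) = -34/147 + 2/(-387) = -34*1/147 + 2*(-1/387) = -34/147 - 2/387 = -4484/18963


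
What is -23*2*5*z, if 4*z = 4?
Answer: -230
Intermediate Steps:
z = 1 (z = (1/4)*4 = 1)
-23*2*5*z = -23*2*5 = -230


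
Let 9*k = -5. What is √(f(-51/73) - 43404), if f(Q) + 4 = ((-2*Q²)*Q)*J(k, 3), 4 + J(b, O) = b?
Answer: I*√1232799072982/5329 ≈ 208.35*I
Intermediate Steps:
k = -5/9 (k = (⅑)*(-5) = -5/9 ≈ -0.55556)
J(b, O) = -4 + b
f(Q) = -4 + 82*Q³/9 (f(Q) = -4 + ((-2*Q²)*Q)*(-4 - 5/9) = -4 - 2*Q³*(-41/9) = -4 + 82*Q³/9)
√(f(-51/73) - 43404) = √((-4 + 82*(-51/73)³/9) - 43404) = √((-4 + (82/9)*(-132651/389017)) - 43404) = √((-4 - 1208598/389017) - 43404) = √(-2764666/389017 - 43404) = √(-16887658534/389017) = I*√1232799072982/5329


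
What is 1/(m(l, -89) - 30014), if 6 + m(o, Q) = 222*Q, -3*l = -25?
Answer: -1/49778 ≈ -2.0089e-5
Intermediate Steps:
l = 25/3 (l = -1/3*(-25) = 25/3 ≈ 8.3333)
m(o, Q) = -6 + 222*Q
1/(m(l, -89) - 30014) = 1/((-6 + 222*(-89)) - 30014) = 1/((-6 - 19758) - 30014) = 1/(-19764 - 30014) = 1/(-49778) = -1/49778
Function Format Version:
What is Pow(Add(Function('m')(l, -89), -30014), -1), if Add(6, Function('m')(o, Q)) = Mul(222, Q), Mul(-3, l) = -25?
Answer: Rational(-1, 49778) ≈ -2.0089e-5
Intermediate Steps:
l = Rational(25, 3) (l = Mul(Rational(-1, 3), -25) = Rational(25, 3) ≈ 8.3333)
Function('m')(o, Q) = Add(-6, Mul(222, Q))
Pow(Add(Function('m')(l, -89), -30014), -1) = Pow(Add(Add(-6, Mul(222, -89)), -30014), -1) = Pow(Add(Add(-6, -19758), -30014), -1) = Pow(Add(-19764, -30014), -1) = Pow(-49778, -1) = Rational(-1, 49778)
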